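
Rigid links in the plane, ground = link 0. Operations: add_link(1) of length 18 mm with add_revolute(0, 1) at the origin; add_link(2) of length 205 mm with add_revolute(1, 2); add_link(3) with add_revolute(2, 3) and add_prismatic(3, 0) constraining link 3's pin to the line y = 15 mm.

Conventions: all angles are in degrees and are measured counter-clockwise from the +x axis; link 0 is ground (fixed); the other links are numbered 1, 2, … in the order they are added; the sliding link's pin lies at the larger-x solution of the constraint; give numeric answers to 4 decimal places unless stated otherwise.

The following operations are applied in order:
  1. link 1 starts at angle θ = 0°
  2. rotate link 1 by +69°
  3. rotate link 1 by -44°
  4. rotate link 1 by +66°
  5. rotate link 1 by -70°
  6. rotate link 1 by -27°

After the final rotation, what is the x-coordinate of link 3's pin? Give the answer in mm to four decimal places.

geometry: r = 18 mm, L = 205 mm, e = 15 mm; θ starts at 0°
rotate link 1 by +69°: θ ← 0° +69° = 69°
rotate link 1 by -44°: θ ← 69° -44° = 25°
rotate link 1 by +66°: θ ← 25° +66° = 91°
rotate link 1 by -70°: θ ← 91° -70° = 21°
rotate link 1 by -27°: θ ← 21° -27° = -6°
crank pin P = (r cos θ, r sin θ) = (17.901394, -1.881512)
h = r sin θ − e = -1.881512 − 15 = -16.881512
x = r cos θ + √(L² − h²) = 17.901394 + 204.303731 = 222.205125

222.2051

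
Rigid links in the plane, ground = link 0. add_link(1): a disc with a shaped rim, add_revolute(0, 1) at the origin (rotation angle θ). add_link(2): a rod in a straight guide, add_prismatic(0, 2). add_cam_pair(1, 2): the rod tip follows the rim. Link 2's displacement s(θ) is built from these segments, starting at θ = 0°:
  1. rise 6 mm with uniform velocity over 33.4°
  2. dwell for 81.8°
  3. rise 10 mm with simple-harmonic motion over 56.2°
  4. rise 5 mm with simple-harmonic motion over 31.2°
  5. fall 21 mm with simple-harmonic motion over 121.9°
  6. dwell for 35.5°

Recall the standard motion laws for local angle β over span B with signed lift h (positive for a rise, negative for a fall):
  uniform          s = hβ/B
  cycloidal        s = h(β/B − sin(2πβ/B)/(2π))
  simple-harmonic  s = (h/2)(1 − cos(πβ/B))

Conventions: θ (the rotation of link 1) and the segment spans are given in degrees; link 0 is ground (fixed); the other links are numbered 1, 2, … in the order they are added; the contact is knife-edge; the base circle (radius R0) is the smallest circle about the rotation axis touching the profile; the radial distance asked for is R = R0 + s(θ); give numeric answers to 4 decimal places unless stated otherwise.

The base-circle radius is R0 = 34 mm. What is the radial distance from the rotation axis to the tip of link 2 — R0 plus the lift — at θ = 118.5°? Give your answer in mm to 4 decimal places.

segment 1 (0° to 33.4°, uniform, h = 6) is passed completely: s = 0.0000 + (6) = 6.0000
segment 2 (33.4° to 115.2°, dwell): s unchanged at 6.0000
θ = 118.5° falls in segment 3 (115.2° to 171.4°, simple-harmonic, h = 10): β = 118.5 − 115.2 = 3.3°, B = 56.2°; Δs = 10/2·(1 − cos(π·0.0587)) = 0.0848; s = 6.0000 + 0.0848 = 6.0848
R = R0 + s = 34 + 6.0848 = 40.0848

40.0848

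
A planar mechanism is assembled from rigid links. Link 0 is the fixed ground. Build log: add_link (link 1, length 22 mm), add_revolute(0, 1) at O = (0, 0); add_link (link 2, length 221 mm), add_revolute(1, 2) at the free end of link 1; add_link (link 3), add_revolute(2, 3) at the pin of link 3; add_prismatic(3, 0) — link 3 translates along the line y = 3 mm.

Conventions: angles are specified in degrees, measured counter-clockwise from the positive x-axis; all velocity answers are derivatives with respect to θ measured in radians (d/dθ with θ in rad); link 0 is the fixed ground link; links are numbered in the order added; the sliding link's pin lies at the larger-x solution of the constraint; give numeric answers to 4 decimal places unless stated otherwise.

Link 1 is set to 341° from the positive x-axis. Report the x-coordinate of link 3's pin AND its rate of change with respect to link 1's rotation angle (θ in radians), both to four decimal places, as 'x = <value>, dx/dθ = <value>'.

geometry: r = 22 mm, L = 221 mm, e = 3 mm
crank pin P = (r cos θ, r sin θ) = (20.801409, -7.162499)
h = r sin θ − e = -7.162499 − 3 = -10.162499
x = r cos θ + √(L² − h²) = 20.801409 + 220.766219 = 241.567628
dx/dθ = −r sin θ − h·r cos θ/√(L² − h²) (θ in radians; h = -10.162499) = 8.120048

x = 241.5676, dx/dθ = 8.1200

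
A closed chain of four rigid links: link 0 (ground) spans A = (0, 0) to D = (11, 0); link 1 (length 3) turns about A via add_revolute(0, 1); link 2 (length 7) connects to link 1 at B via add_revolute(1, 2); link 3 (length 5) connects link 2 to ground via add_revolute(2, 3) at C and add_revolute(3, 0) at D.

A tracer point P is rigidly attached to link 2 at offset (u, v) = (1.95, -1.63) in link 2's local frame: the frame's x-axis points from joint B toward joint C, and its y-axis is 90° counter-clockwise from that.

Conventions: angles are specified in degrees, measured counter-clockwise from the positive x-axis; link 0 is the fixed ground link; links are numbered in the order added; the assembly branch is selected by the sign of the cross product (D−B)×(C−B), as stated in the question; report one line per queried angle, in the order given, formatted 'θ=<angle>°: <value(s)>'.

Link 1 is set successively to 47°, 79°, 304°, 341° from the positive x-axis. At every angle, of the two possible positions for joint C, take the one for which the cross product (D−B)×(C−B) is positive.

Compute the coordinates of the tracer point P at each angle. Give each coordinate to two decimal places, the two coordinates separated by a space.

A=(0,0), D=(11.00,0)
θ=47°: B = A + 3.00·(cos47°, sin47°) = (2.0460, 2.1941)
θ=47°: |BD| = 9.2189
θ=47°: circle(B,7.00) ∩ circle(D,5.00): a=5.9111, h=3.7495
θ=47°:   candidates: C₊=(8.6796,4.4290) cross=34.566; C₋=(6.8949,-2.8545) cross=-34.566
θ=47°:   branch + wants cross > 0 → take C=(8.6796,4.4290) (cross=34.566)
θ=47°: ex = (C−B)/|BC| = (0.9477,0.3193); ey = (-0.3193,0.9477)
θ=47°: P = B + 1.95·ex + -1.63·ey = (4.4144,1.2720)
θ=79°: B = A + 3.00·(cos79°, sin79°) = (0.5724, 2.9449)
θ=79°: |BD| = 10.8354
θ=79°: circle(B,7.00) ∩ circle(D,5.00): a=6.5252, h=2.5341
θ=79°:   candidates: C₊=(7.5407,3.6102) cross=27.458; C₋=(6.1633,-1.2673) cross=-27.458
θ=79°:   branch + wants cross > 0 → take C=(7.5407,3.6102) (cross=27.458)
θ=79°: ex = (C−B)/|BC| = (0.9955,0.0950); ey = (-0.0950,0.9955)
θ=79°: P = B + 1.95·ex + -1.63·ey = (2.6685,1.5076)
θ=304°: B = A + 3.00·(cos304°, sin304°) = (1.6776, -2.4871)
θ=304°: |BD| = 9.6485
θ=304°: circle(B,7.00) ∩ circle(D,5.00): a=6.0680, h=3.4900
θ=304°:   candidates: C₊=(6.6409,2.4491) cross=33.673; C₋=(8.4401,-4.2950) cross=-33.673
θ=304°:   branch + wants cross > 0 → take C=(6.6409,2.4491) (cross=33.673)
θ=304°: ex = (C−B)/|BC| = (0.7090,0.7052); ey = (-0.7052,0.7090)
θ=304°: P = B + 1.95·ex + -1.63·ey = (4.2096,-2.2678)
θ=341°: B = A + 3.00·(cos341°, sin341°) = (2.8366, -0.9767)
θ=341°: |BD| = 8.2217
θ=341°: circle(B,7.00) ∩ circle(D,5.00): a=5.5704, h=4.2392
θ=341°:   candidates: C₊=(7.8639,3.8942) cross=34.853; C₋=(8.8711,-4.5241) cross=-34.853
θ=341°:   branch + wants cross > 0 → take C=(7.8639,3.8942) (cross=34.853)
θ=341°: ex = (C−B)/|BC| = (0.7182,0.6958); ey = (-0.6958,0.7182)
θ=341°: P = B + 1.95·ex + -1.63·ey = (5.3713,-0.7905)

θ=47°: 4.41 1.27
θ=79°: 2.67 1.51
θ=304°: 4.21 -2.27
θ=341°: 5.37 -0.79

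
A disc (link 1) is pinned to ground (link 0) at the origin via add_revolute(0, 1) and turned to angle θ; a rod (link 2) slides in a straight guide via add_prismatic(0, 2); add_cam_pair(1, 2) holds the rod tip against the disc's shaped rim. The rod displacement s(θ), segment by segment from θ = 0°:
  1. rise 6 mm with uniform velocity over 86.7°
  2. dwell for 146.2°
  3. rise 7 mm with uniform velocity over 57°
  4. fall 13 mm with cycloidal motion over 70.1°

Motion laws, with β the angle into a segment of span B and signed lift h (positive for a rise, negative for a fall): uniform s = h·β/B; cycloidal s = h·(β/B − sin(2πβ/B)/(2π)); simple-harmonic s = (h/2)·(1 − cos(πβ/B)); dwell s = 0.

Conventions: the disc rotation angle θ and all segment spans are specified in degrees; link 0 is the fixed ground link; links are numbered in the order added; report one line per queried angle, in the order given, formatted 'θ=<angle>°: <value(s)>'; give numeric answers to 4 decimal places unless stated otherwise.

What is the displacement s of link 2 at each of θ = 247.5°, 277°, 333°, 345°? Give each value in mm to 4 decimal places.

segment 1 (0° to 86.7°, uniform, h = 6) is passed completely: s = 0.0000 + (6) = 6.0000
segment 2 (86.7° to 232.9°, dwell): s unchanged at 6.0000
θ = 247.5° falls in segment 3 (232.9° to 289.9°, uniform, h = 7): β = 247.5 − 232.9 = 14.6°, B = 57°; Δs = 7·14.6/57 = 1.7930; s = 6.0000 + 1.7930 = 7.7930
θ = 277° falls in segment 3 (232.9° to 289.9°, uniform, h = 7): β = 277 − 232.9 = 44.1°, B = 57°; Δs = 7·44.1/57 = 5.4158; s = 6.0000 + 5.4158 = 11.4158
segment 3 (232.9° to 289.9°, uniform, h = 7) is passed completely: s = 6.0000 + (7) = 13.0000
θ = 333° falls in segment 4 (289.9° to 360°, cycloidal, h = -13): β = 333 − 289.9 = 43.1°, B = 70.1°; Δs = -13·(0.6148 − sin(2π·0.6148)/(2π)) = -9.3595; s = 13.0000 − 9.3595 = 3.6405
θ = 345° falls in segment 4 (289.9° to 360°, cycloidal, h = -13): β = 345 − 289.9 = 55.1°, B = 70.1°; Δs = -13·(0.7860 − sin(2π·0.7860)/(2π)) = -12.2345; s = 13.0000 − 12.2345 = 0.7655

θ=247.5°: 7.7930
θ=277°: 11.4158
θ=333°: 3.6405
θ=345°: 0.7655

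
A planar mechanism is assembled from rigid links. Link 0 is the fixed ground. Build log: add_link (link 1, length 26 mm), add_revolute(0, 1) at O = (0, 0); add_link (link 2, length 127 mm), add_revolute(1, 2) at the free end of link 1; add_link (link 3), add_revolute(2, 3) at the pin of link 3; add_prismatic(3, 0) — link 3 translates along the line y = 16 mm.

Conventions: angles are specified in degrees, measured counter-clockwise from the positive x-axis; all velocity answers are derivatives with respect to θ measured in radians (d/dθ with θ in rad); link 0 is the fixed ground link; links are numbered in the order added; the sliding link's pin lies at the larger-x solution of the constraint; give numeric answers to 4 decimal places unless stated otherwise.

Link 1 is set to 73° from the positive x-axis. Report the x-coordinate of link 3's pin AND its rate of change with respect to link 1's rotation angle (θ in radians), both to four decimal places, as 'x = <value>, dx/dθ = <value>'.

geometry: r = 26 mm, L = 127 mm, e = 16 mm
crank pin P = (r cos θ, r sin θ) = (7.601664, 24.863924)
h = r sin θ − e = 24.863924 − 16 = 8.863924
x = r cos θ + √(L² − h²) = 7.601664 + 126.690295 = 134.291959
dx/dθ = −r sin θ − h·r cos θ/√(L² − h²) (θ in radians; h = 8.863924) = -25.395776

x = 134.2920, dx/dθ = -25.3958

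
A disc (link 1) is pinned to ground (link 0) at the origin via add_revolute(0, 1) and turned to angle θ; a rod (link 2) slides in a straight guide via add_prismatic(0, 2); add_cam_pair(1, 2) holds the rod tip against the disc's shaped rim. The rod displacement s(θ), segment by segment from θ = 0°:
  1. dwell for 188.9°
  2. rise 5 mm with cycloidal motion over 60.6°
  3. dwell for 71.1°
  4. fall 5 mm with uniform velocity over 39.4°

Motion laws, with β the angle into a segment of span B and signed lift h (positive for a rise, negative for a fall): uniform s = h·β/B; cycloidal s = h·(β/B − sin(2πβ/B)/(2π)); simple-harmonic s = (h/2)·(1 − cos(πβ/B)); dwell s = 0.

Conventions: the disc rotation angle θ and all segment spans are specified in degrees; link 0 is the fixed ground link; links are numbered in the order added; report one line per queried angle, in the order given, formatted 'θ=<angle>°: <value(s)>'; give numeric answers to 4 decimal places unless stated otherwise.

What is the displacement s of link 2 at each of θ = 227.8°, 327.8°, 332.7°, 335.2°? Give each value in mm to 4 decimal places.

segment 1 (0° to 188.9°, dwell): s unchanged at 0.0000
θ = 227.8° falls in segment 2 (188.9° to 249.5°, cycloidal, h = 5): β = 227.8 − 188.9 = 38.9°, B = 60.6°; Δs = 5·(0.6419 − sin(2π·0.6419)/(2π)) = 3.8288; s = 0.0000 + 3.8288 = 3.8288
segment 2 (188.9° to 249.5°, cycloidal, h = 5) is passed completely: s = 0.0000 + (5) = 5.0000
segment 3 (249.5° to 320.6°, dwell): s unchanged at 5.0000
θ = 327.8° falls in segment 4 (320.6° to 360°, uniform, h = -5): β = 327.8 − 320.6 = 7.2°, B = 39.4°; Δs = -5·7.2/39.4 = -0.9137; s = 5.0000 − 0.9137 = 4.0863
θ = 332.7° falls in segment 4 (320.6° to 360°, uniform, h = -5): β = 332.7 − 320.6 = 12.1°, B = 39.4°; Δs = -5·12.1/39.4 = -1.5355; s = 5.0000 − 1.5355 = 3.4645
θ = 335.2° falls in segment 4 (320.6° to 360°, uniform, h = -5): β = 335.2 − 320.6 = 14.6°, B = 39.4°; Δs = -5·14.6/39.4 = -1.8528; s = 5.0000 − 1.8528 = 3.1472

θ=227.8°: 3.8288
θ=327.8°: 4.0863
θ=332.7°: 3.4645
θ=335.2°: 3.1472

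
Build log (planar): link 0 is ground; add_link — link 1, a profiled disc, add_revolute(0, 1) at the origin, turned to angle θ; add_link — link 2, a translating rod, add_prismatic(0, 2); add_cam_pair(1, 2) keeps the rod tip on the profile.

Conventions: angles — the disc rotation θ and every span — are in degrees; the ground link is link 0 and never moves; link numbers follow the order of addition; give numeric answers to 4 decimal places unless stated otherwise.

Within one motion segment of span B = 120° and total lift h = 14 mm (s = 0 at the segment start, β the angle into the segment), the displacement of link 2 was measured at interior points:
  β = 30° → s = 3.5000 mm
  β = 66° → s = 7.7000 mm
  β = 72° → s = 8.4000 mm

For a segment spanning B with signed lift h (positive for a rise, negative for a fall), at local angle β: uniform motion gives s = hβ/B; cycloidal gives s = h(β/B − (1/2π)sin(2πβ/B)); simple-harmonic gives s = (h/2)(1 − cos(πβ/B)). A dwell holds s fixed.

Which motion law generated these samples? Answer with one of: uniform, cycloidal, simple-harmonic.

candidates at β/B = r: uniform s = h·r (linear in β); cycloidal s = h·(r − sin(2πr)/(2π)); simple-harmonic s = (h/2)(1 − cos(πr))
β=30°: printed 3.5000 | uniform 3.5000, cycloidal 1.2718, simple-harmonic 2.0503
β=66°: printed 7.7000 | uniform 7.7000, cycloidal 8.3885, simple-harmonic 8.0950
β=72°: printed 8.4000 | uniform 8.4000, cycloidal 9.7097, simple-harmonic 9.1631
only one law matches every sample → uniform

uniform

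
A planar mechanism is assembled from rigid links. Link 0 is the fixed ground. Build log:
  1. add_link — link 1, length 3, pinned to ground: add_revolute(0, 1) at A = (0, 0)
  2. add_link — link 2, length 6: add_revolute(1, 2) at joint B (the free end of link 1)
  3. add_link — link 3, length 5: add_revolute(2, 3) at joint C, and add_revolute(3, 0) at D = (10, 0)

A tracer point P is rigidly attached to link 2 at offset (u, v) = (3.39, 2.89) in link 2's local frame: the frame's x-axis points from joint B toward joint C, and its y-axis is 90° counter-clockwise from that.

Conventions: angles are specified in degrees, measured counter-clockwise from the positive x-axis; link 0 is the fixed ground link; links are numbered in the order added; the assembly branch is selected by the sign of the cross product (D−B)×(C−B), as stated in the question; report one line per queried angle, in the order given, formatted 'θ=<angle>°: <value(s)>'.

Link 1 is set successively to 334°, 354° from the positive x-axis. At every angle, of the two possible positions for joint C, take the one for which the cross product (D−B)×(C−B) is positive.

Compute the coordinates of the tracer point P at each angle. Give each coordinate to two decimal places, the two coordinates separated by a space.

A=(0,0), D=(10.00,0)
θ=334°: B = A + 3.00·(cos334°, sin334°) = (2.6964, -1.3151)
θ=334°: |BD| = 7.4211
θ=334°: circle(B,6.00) ∩ circle(D,5.00): a=4.4517, h=4.0228
θ=334°:   candidates: C₊=(6.3647,3.4329) cross=29.853; C₋=(7.7905,-4.4853) cross=-29.853
θ=334°:   branch + wants cross > 0 → take C=(6.3647,3.4329) (cross=29.853)
θ=334°: ex = (C−B)/|BC| = (0.6114,0.7913); ey = (-0.7913,0.6114)
θ=334°: P = B + 3.39·ex + 2.89·ey = (2.4820,3.1344)
θ=354°: B = A + 3.00·(cos354°, sin354°) = (2.9836, -0.3136)
θ=354°: |BD| = 7.0234
θ=354°: circle(B,6.00) ∩ circle(D,5.00): a=4.2948, h=4.1898
θ=354°:   candidates: C₊=(7.0870,4.0638) cross=29.427; C₋=(7.4612,-4.3075) cross=-29.427
θ=354°:   branch + wants cross > 0 → take C=(7.0870,4.0638) (cross=29.427)
θ=354°: ex = (C−B)/|BC| = (0.6839,0.7296); ey = (-0.7296,0.6839)
θ=354°: P = B + 3.39·ex + 2.89·ey = (3.1936,4.1361)

θ=334°: 2.48 3.13
θ=354°: 3.19 4.14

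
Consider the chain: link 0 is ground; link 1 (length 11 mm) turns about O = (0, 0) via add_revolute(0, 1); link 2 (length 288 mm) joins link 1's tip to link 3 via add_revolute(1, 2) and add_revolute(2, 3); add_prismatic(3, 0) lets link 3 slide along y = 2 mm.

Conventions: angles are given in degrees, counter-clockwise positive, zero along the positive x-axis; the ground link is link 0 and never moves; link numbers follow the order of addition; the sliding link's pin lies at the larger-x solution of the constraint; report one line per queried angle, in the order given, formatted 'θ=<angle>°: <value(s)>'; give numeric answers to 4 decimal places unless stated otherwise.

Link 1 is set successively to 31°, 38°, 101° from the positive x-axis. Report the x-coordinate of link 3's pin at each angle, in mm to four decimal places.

geometry: r = 11 mm, L = 288 mm, e = 2 mm
θ=31°: crank pin P = (r cos θ, r sin θ) = (9.428840, 5.665419)
θ=31°: h = r sin θ − e = 5.665419 − 2 = 3.665419
θ=31°: x = r cos θ + √(L² − h²) = 9.428840 + 287.976674 = 297.405514
θ=38°: crank pin P = (r cos θ, r sin θ) = (8.668118, 6.772276)
θ=38°: h = r sin θ − e = 6.772276 − 2 = 4.772276
θ=38°: x = r cos θ + √(L² − h²) = 8.668118 + 287.960458 = 296.628576
θ=101°: crank pin P = (r cos θ, r sin θ) = (-2.098899, 10.797899)
θ=101°: h = r sin θ − e = 10.797899 − 2 = 8.797899
θ=101°: x = r cos θ + √(L² − h²) = -2.098899 + 287.865588 = 285.766689

θ=31°: 297.4055
θ=38°: 296.6286
θ=101°: 285.7667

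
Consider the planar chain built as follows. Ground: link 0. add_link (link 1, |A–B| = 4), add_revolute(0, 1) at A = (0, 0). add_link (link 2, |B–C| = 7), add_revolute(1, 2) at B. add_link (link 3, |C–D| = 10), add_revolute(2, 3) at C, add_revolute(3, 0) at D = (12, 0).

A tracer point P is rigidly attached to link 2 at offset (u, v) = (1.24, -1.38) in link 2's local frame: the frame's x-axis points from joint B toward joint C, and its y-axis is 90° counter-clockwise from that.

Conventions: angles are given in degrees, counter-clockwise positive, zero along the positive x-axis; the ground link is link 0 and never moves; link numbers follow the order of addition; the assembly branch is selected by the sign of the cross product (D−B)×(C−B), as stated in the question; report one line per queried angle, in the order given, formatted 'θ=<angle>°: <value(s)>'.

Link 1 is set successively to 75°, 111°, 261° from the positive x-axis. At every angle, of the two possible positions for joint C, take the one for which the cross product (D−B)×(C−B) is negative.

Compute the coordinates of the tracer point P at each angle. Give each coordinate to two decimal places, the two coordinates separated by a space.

A=(0,0), D=(12.00,0)
θ=75°: B = A + 4.00·(cos75°, sin75°) = (1.0353, 3.8637)
θ=75°: |BD| = 11.6255
θ=75°: circle(B,7.00) ∩ circle(D,10.00): a=3.6193, h=5.9917
θ=75°:   candidates: C₊=(6.4402,8.3120) cross=69.657; C₋=(2.4576,-2.9903) cross=-69.657
θ=75°:   branch - wants cross < 0 → take C=(2.4576,-2.9903) (cross=-69.657)
θ=75°: ex = (C−B)/|BC| = (0.2032,-0.9791); ey = (0.9791,0.2032)
θ=75°: P = B + 1.24·ex + -1.38·ey = (-0.0640,2.3692)
θ=111°: B = A + 4.00·(cos111°, sin111°) = (-1.4335, 3.7343)
θ=111°: |BD| = 13.9429
θ=111°: circle(B,7.00) ∩ circle(D,10.00): a=5.1425, h=4.7491
θ=111°:   candidates: C₊=(4.7932,6.9326) cross=66.217; C₋=(2.2492,-2.2186) cross=-66.217
θ=111°:   branch - wants cross < 0 → take C=(2.2492,-2.2186) (cross=-66.217)
θ=111°: ex = (C−B)/|BC| = (0.5261,-0.8504); ey = (0.8504,0.5261)
θ=111°: P = B + 1.24·ex + -1.38·ey = (-1.9547,1.9538)
θ=261°: B = A + 4.00·(cos261°, sin261°) = (-0.6257, -3.9508)
θ=261°: |BD| = 13.2294
θ=261°: circle(B,7.00) ∩ circle(D,10.00): a=4.6872, h=5.1991
θ=261°:   candidates: C₊=(2.2950,2.4108) cross=68.781; C₋=(5.4002,-7.5128) cross=-68.781
θ=261°:   branch - wants cross < 0 → take C=(5.4002,-7.5128) (cross=-68.781)
θ=261°: ex = (C−B)/|BC| = (0.8608,-0.5089); ey = (0.5089,0.8608)
θ=261°: P = B + 1.24·ex + -1.38·ey = (-0.2605,-5.7697)

θ=75°: -0.06 2.37
θ=111°: -1.95 1.95
θ=261°: -0.26 -5.77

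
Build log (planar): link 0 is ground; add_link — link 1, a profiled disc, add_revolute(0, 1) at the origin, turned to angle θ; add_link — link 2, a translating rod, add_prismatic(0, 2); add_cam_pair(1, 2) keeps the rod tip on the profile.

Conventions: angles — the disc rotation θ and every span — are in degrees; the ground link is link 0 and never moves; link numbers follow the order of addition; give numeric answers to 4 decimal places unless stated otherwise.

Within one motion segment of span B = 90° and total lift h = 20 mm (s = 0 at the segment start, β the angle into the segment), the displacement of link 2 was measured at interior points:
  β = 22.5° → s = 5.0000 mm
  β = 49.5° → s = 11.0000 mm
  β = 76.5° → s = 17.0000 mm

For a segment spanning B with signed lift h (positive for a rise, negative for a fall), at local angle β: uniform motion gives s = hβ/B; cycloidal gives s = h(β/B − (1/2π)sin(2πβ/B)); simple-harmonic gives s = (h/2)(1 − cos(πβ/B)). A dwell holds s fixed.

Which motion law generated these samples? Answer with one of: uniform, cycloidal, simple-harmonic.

candidates at β/B = r: uniform s = h·r (linear in β); cycloidal s = h·(r − sin(2πr)/(2π)); simple-harmonic s = (h/2)(1 − cos(πr))
β=22.5°: printed 5.0000 | uniform 5.0000, cycloidal 1.8169, simple-harmonic 2.9289
β=49.5°: printed 11.0000 | uniform 11.0000, cycloidal 11.9836, simple-harmonic 11.5643
β=76.5°: printed 17.0000 | uniform 17.0000, cycloidal 19.5752, simple-harmonic 18.9101
only one law matches every sample → uniform

uniform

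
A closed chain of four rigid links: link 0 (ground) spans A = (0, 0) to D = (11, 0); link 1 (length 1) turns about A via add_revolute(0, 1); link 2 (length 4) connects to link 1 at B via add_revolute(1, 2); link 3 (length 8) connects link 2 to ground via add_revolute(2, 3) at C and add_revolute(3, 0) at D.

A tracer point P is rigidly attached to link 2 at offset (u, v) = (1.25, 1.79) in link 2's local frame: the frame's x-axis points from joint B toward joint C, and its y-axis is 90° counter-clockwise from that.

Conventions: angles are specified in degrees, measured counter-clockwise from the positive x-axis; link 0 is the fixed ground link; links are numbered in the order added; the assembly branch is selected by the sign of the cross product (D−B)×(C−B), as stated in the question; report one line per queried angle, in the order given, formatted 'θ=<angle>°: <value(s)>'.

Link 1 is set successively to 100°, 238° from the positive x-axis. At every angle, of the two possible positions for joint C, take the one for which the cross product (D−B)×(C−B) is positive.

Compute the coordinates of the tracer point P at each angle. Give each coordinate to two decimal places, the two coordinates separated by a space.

A=(0,0), D=(11.00,0)
θ=100°: B = A + 1.00·(cos100°, sin100°) = (-0.1736, 0.9848)
θ=100°: |BD| = 11.2170
θ=100°: circle(B,4.00) ∩ circle(D,8.00): a=3.4689, h=1.9917
θ=100°:   candidates: C₊=(3.4567,2.6643) cross=22.341; C₋=(3.1070,-1.3038) cross=-22.341
θ=100°:   branch + wants cross > 0 → take C=(3.4567,2.6643) (cross=22.341)
θ=100°: ex = (C−B)/|BC| = (0.9076,0.4199); ey = (-0.4199,0.9076)
θ=100°: P = B + 1.25·ex + 1.79·ey = (0.2093,3.1342)
θ=238°: B = A + 1.00·(cos238°, sin238°) = (-0.5299, -0.8480)
θ=238°: |BD| = 11.5611
θ=238°: circle(B,4.00) ∩ circle(D,8.00): a=3.7046, h=1.5086
θ=238°:   candidates: C₊=(3.0540,0.9283) cross=17.441; C₋=(3.2754,-2.0809) cross=-17.441
θ=238°:   branch + wants cross > 0 → take C=(3.0540,0.9283) (cross=17.441)
θ=238°: ex = (C−B)/|BC| = (0.8960,0.4441); ey = (-0.4441,0.8960)
θ=238°: P = B + 1.25·ex + 1.79·ey = (-0.2048,1.3109)

θ=100°: 0.21 3.13
θ=238°: -0.20 1.31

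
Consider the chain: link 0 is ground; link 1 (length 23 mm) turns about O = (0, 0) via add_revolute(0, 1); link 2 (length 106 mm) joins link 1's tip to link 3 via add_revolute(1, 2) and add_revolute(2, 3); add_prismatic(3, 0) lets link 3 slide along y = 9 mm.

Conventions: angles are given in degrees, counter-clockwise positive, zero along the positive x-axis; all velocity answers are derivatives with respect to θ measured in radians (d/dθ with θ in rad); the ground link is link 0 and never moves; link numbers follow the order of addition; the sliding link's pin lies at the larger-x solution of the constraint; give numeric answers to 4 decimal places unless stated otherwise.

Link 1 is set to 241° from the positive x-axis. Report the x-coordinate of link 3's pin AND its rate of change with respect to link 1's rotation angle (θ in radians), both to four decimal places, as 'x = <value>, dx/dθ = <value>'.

geometry: r = 23 mm, L = 106 mm, e = 9 mm
crank pin P = (r cos θ, r sin θ) = (-11.150621, -20.116253)
h = r sin θ − e = -20.116253 − 9 = -29.116253
x = r cos θ + √(L² − h²) = -11.150621 + 101.922734 = 90.772113
dx/dθ = −r sin θ − h·r cos θ/√(L² − h²) (θ in radians; h = -29.116253) = 16.930857

x = 90.7721, dx/dθ = 16.9309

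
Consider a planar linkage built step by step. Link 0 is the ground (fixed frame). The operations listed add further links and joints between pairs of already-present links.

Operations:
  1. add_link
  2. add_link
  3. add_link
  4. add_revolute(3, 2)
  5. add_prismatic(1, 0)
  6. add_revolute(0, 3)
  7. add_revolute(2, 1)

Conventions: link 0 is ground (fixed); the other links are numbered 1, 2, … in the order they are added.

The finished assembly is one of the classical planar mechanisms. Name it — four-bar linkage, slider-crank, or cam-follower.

links: 4 (incl. ground); joints: 3 revolute, 1 prismatic, 0 higher (cam) pair, forming one closed loop
4 links, 3 revolutes + 1 prismatic in one loop → slider-crank

slider-crank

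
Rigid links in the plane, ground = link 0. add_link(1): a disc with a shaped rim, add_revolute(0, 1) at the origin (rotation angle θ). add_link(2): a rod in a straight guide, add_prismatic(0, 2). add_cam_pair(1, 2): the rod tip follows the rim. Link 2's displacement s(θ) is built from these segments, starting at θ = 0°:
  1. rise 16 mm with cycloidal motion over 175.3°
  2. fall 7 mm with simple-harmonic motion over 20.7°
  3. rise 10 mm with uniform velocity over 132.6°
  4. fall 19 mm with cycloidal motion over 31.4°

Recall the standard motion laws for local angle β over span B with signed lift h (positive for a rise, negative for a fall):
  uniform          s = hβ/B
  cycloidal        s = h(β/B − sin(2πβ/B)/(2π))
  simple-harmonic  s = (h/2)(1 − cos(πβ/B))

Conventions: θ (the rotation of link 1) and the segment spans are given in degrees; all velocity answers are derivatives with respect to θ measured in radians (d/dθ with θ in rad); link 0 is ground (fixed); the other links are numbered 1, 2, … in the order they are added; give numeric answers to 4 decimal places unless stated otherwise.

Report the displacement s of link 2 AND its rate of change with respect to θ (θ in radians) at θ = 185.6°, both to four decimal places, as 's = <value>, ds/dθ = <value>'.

segment 1 (0° to 175.3°, cycloidal, h = 16) is passed completely: s = 0.0000 + (16) = 16.0000
θ = 185.6° falls in segment 2 (175.3° to 196°, simple-harmonic, h = -7): β = 185.6 − 175.3 = 10.3°, B = 20.7°; Δs = -7/2·(1 − cos(π·0.4976)) = -3.4734; s = 16.0000 − 3.4734 = 12.5266
velocity in seg [175.3°–196°] (simple-harmonic), θ in radians: β = 10.3° = 0.1798 rad, B = 20.7° = 0.3613 rad; ds/dθ = (πh/(2B)) sin(πβ/B) = (π·(-7)/(2·0.3613)) sin(π·0.4976) = -30.433906 mm/rad

s = 12.5266, ds/dθ = -30.4339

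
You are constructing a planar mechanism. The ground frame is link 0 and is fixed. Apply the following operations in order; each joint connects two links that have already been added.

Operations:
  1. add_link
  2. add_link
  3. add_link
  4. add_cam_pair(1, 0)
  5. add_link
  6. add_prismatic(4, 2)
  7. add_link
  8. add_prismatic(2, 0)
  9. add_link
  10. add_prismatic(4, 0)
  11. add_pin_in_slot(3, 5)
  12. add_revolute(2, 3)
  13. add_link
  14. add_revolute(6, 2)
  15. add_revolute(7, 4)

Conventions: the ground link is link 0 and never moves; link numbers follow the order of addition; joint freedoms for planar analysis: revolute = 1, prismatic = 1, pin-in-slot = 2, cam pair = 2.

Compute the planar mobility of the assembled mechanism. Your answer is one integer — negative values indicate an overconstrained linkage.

(L,J1,J2)=(1,0,0); link0 fixed
link1: (2,0,0)
link2: (3,0,0)
link3: (4,0,0)
C 1-0 [J2]: (4,0,1)
link4: (5,0,1)
P 4-2 [J1]: (5,1,1)
link5: (6,1,1)
P 2-0 [J1]: (6,2,1)
link6: (7,2,1)
P 4-0 [J1]: (7,3,1)
PS 3-5 [J2]: (7,3,2)
R 2-3 [J1]: (7,4,2)
link7: (8,4,2)
R 6-2 [J1]: (8,5,2)
R 7-4 [J1]: (8,6,2)
Grübler: 3·7 − 2·6 − 2 = 7

M = 7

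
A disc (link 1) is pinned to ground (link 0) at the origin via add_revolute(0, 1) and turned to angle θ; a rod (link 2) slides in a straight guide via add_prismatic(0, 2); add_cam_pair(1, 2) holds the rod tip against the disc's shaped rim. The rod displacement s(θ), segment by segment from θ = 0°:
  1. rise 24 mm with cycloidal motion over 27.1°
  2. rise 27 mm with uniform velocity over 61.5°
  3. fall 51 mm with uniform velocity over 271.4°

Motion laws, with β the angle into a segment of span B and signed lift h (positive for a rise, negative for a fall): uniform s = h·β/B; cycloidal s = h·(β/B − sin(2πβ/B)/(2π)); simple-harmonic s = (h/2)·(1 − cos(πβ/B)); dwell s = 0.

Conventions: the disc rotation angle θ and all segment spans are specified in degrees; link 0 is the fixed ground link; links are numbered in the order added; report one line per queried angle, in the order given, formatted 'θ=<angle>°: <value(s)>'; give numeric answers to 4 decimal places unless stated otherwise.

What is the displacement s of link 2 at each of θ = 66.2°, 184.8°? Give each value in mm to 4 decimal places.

segment 1 (0° to 27.1°, cycloidal, h = 24) is passed completely: s = 0.0000 + (24) = 24.0000
θ = 66.2° falls in segment 2 (27.1° to 88.6°, uniform, h = 27): β = 66.2 − 27.1 = 39.1°, B = 61.5°; Δs = 27·39.1/61.5 = 17.1659; s = 24.0000 + 17.1659 = 41.1659
segment 2 (27.1° to 88.6°, uniform, h = 27) is passed completely: s = 24.0000 + (27) = 51.0000
θ = 184.8° falls in segment 3 (88.6° to 360°, uniform, h = -51): β = 184.8 − 88.6 = 96.2°, B = 271.4°; Δs = -51·96.2/271.4 = -18.0774; s = 51.0000 − 18.0774 = 32.9226

θ=66.2°: 41.1659
θ=184.8°: 32.9226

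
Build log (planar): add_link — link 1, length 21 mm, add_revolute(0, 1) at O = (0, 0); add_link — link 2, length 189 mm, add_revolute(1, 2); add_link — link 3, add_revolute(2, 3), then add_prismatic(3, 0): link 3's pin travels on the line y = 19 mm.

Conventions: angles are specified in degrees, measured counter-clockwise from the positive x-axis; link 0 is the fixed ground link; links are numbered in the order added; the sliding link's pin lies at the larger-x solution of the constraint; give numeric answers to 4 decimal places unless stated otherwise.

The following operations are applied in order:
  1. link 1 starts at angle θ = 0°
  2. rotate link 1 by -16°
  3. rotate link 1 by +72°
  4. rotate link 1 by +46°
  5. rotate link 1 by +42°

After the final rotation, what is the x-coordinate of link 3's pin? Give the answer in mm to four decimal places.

geometry: r = 21 mm, L = 189 mm, e = 19 mm; θ starts at 0°
rotate link 1 by -16°: θ ← 0° -16° = -16°
rotate link 1 by +72°: θ ← -16° +72° = 56°
rotate link 1 by +46°: θ ← 56° +46° = 102°
rotate link 1 by +42°: θ ← 102° +42° = 144°
crank pin P = (r cos θ, r sin θ) = (-16.989357, 12.343490)
h = r sin θ − e = 12.343490 − 19 = -6.656510
x = r cos θ + √(L² − h²) = -16.989357 + 188.882744 = 171.893387

171.8934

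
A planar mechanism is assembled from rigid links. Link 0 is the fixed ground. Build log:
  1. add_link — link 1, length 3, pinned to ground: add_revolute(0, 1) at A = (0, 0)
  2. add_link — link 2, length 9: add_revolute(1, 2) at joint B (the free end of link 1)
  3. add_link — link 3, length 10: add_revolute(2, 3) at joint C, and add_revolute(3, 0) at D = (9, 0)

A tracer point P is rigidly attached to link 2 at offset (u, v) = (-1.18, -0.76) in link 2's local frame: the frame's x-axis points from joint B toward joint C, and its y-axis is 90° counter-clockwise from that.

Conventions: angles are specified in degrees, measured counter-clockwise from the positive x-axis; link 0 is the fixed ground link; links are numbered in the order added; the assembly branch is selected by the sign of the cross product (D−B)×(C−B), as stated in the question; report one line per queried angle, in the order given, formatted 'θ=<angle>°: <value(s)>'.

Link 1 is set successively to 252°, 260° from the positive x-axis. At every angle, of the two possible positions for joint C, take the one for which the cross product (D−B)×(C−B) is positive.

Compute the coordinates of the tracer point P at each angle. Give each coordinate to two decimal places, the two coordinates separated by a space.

A=(0,0), D=(9.00,0)
θ=252°: B = A + 3.00·(cos252°, sin252°) = (-0.9271, -2.8532)
θ=252°: |BD| = 10.3289
θ=252°: circle(B,9.00) ∩ circle(D,10.00): a=4.2447, h=7.9361
θ=252°:   candidates: C₊=(0.9603,5.9467) cross=81.972; C₋=(5.3447,-9.3080) cross=-81.972
θ=252°:   branch + wants cross > 0 → take C=(0.9603,5.9467) (cross=81.972)
θ=252°: ex = (C−B)/|BC| = (0.2097,0.9778); ey = (-0.9778,0.2097)
θ=252°: P = B + -1.18·ex + -0.76·ey = (-0.4314,-4.1663)
θ=260°: B = A + 3.00·(cos260°, sin260°) = (-0.5209, -2.9544)
θ=260°: |BD| = 9.9688
θ=260°: circle(B,9.00) ∩ circle(D,10.00): a=4.0314, h=8.0466
θ=260°:   candidates: C₊=(0.9446,5.9254) cross=80.215; C₋=(5.7141,-9.4447) cross=-80.215
θ=260°:   branch + wants cross > 0 → take C=(0.9446,5.9254) (cross=80.215)
θ=260°: ex = (C−B)/|BC| = (0.1628,0.9867); ey = (-0.9867,0.1628)
θ=260°: P = B + -1.18·ex + -0.76·ey = (0.0368,-4.2424)

θ=252°: -0.43 -4.17
θ=260°: 0.04 -4.24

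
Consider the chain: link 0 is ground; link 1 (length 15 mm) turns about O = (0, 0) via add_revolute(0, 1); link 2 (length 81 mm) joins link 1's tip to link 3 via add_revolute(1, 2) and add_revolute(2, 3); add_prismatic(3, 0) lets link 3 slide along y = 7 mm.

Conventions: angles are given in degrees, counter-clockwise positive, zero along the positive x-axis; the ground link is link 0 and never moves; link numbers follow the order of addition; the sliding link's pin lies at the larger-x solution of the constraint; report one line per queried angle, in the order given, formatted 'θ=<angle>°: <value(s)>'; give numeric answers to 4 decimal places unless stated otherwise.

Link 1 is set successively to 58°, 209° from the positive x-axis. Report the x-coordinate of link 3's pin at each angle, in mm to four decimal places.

geometry: r = 15 mm, L = 81 mm, e = 7 mm
θ=58°: crank pin P = (r cos θ, r sin θ) = (7.948789, 12.720721)
θ=58°: h = r sin θ − e = 12.720721 − 7 = 5.720721
θ=58°: x = r cos θ + √(L² − h²) = 7.948789 + 80.797731 = 88.746520
θ=209°: crank pin P = (r cos θ, r sin θ) = (-13.119296, -7.272144)
θ=209°: h = r sin θ − e = -7.272144 − 7 = -14.272144
θ=209°: x = r cos θ + √(L² − h²) = -13.119296 + 79.732715 = 66.613420

θ=58°: 88.7465
θ=209°: 66.6134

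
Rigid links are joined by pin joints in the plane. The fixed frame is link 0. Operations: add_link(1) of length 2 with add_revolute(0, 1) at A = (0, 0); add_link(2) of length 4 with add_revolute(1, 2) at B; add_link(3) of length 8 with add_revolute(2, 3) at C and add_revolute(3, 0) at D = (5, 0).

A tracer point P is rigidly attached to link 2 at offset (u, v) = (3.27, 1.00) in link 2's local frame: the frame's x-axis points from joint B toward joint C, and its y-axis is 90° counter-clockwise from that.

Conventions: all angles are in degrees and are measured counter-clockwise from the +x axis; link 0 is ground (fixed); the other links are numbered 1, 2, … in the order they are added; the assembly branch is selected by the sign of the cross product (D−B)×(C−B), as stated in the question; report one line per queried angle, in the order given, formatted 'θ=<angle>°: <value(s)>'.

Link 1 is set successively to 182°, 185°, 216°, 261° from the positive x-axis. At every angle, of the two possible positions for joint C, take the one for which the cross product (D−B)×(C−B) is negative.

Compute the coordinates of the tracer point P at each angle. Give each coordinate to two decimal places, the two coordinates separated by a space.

A=(0,0), D=(5.00,0)
θ=182°: B = A + 2.00·(cos182°, sin182°) = (-1.9988, -0.0698)
θ=182°: |BD| = 6.9991
θ=182°: circle(B,4.00) ∩ circle(D,8.00): a=0.0706, h=3.9994
θ=182°:   candidates: C₊=(-1.9681,3.9301) cross=27.992; C₋=(-1.8883,-4.0683) cross=-27.992
θ=182°:   branch - wants cross < 0 → take C=(-1.8883,-4.0683) (cross=-27.992)
θ=182°: ex = (C−B)/|BC| = (0.0276,-0.9996); ey = (0.9996,0.0276)
θ=182°: P = B + 3.27·ex + 1.00·ey = (-0.9089,-3.3109)
θ=185°: B = A + 2.00·(cos185°, sin185°) = (-1.9924, -0.1743)
θ=185°: |BD| = 6.9946
θ=185°: circle(B,4.00) ∩ circle(D,8.00): a=0.0660, h=3.9995
θ=185°:   candidates: C₊=(-2.0260,3.8255) cross=27.974; C₋=(-1.8267,-4.1709) cross=-27.974
θ=185°:   branch - wants cross < 0 → take C=(-1.8267,-4.1709) (cross=-27.974)
θ=185°: ex = (C−B)/|BC| = (0.0414,-0.9991); ey = (0.9991,0.0414)
θ=185°: P = B + 3.27·ex + 1.00·ey = (-0.8578,-3.4001)
θ=216°: B = A + 2.00·(cos216°, sin216°) = (-1.6180, -1.1756)
θ=216°: |BD| = 6.7216
θ=216°: circle(B,4.00) ∩ circle(D,8.00): a=-0.2097, h=3.9945
θ=216°:   candidates: C₊=(-2.5232,2.7207) cross=26.850; C₋=(-1.1259,-5.1452) cross=-26.850
θ=216°:   branch - wants cross < 0 → take C=(-1.1259,-5.1452) (cross=-26.850)
θ=216°: ex = (C−B)/|BC| = (0.1230,-0.9924); ey = (0.9924,0.1230)
θ=216°: P = B + 3.27·ex + 1.00·ey = (-0.2233,-4.2977)
θ=261°: B = A + 2.00·(cos261°, sin261°) = (-0.3129, -1.9754)
θ=261°: |BD| = 5.6682
θ=261°: circle(B,4.00) ∩ circle(D,8.00): a=-1.4000, h=3.7470
θ=261°:   candidates: C₊=(-2.9310,1.0488) cross=21.239; C₋=(-0.3193,-5.9754) cross=-21.239
θ=261°:   branch - wants cross < 0 → take C=(-0.3193,-5.9754) (cross=-21.239)
θ=261°: ex = (C−B)/|BC| = (-0.0016,-1.0000); ey = (1.0000,-0.0016)
θ=261°: P = B + 3.27·ex + 1.00·ey = (0.6819,-5.2470)

θ=182°: -0.91 -3.31
θ=185°: -0.86 -3.40
θ=216°: -0.22 -4.30
θ=261°: 0.68 -5.25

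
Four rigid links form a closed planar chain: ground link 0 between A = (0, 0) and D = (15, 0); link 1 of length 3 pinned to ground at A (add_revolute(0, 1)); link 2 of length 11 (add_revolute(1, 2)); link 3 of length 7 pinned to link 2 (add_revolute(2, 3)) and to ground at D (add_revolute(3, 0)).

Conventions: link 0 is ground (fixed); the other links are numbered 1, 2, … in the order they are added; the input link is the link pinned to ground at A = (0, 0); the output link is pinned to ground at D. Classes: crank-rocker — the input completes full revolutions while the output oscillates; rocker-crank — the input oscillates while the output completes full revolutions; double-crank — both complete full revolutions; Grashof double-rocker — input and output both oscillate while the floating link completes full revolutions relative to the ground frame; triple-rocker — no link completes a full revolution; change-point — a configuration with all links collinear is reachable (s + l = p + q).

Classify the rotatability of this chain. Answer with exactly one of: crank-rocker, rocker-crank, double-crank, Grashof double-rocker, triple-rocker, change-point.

lengths: ground=15, input=3, coupler=11, output=7
sorted: s=3 (shortest), l=15 (longest), p+q=18
s + l = 18 vs p + q = 18
s + l = p + q → change-point (collinear configuration reachable)

change-point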